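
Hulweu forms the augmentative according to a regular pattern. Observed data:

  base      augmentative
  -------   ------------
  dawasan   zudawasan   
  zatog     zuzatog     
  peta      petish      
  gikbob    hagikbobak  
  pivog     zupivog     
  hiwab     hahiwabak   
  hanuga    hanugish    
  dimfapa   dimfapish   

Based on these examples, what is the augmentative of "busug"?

dawasan and peta both have last vowel 'a' yet inflect differently (zudawasan, petish), so the last vowel is not what conditions the rule; the final letter is.
"busug" ends in -g. The stems ending in -g (pivog → zupivog, zatog → zuzatog) add the prefix zu-.
So busug → zubusug.

zubusug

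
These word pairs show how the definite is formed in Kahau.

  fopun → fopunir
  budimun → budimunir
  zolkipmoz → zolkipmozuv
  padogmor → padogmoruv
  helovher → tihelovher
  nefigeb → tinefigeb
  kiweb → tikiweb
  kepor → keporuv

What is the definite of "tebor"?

teboruv

helovher and padogmor both end in -r yet inflect differently (tihelovher, padogmoruv), so the final letter is not what conditions the rule; the last vowel is.
"tebor" has last vowel 'o'. The stems whose last vowel is 'o' (padogmor → padogmoruv, zolkipmoz → zolkipmozuv, kepor → keporuv) add -uv.
So tebor → teboruv.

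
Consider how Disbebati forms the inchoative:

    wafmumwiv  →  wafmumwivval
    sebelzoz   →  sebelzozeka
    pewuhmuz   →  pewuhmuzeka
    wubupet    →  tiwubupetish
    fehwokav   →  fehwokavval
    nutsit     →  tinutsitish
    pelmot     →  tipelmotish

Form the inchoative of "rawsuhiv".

rawsuhivval

wafmumwiv and nutsit both have last vowel 'i' yet inflect differently (wafmumwivval, tinutsitish), so the last vowel is not what conditions the rule; the final letter is.
"rawsuhiv" ends in -v. The stems ending in -v (fehwokav → fehwokavval, wafmumwiv → wafmumwivval) double the final consonant and add -al.
The other patterns: stems ending in -z add -eka; stems ending in -t add ti- … -ish around the stem.
So rawsuhiv → rawsuhivval.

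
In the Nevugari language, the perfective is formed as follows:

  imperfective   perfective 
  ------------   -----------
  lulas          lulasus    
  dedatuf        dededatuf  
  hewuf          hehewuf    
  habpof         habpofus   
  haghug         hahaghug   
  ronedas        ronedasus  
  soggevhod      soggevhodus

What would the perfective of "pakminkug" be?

papakminkug

dedatuf and habpof both end in -f yet inflect differently (dededatuf, habpofus), so the final letter is not what conditions the rule; the last vowel is.
"pakminkug" has last vowel 'u'. The stems whose last vowel is 'u' (dedatuf → dededatuf, haghug → hahaghug, hewuf → hehewuf) repeat the first consonant+vowel as a prefix.
So pakminkug → papakminkug.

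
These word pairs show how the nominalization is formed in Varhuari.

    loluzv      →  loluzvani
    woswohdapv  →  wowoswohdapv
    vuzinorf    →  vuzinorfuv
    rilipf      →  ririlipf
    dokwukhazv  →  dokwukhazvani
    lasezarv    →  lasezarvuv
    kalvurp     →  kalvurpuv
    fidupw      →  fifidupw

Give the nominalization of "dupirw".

dupirwuv

woswohdapv and lasezarv both end in -v yet inflect differently (wowoswohdapv, lasezarvuv), so the final letter is not what conditions the rule; the second-to-last letter is.
"dupirw" has second-to-last letter 'r'. The stems whose second-to-last letter is 'r' (kalvurp → kalvurpuv, lasezarv → lasezarvuv, vuzinorf → vuzinorfuv) add -uv.
The other patterns: stems whose second-to-last letter is 'p' repeat the first consonant+vowel as a prefix; stems whose second-to-last letter is 'z' add -ani.
So dupirw → dupirwuv.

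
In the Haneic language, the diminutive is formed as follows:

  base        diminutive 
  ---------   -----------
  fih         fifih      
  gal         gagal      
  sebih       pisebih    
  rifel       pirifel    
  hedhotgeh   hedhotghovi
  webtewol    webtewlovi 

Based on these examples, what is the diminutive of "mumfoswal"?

mumfoswlovi

fih and sebih both end in -h yet inflect differently (fifih, pisebih), so the final letter is not what conditions the rule; the number of vowels is.
"mumfoswal" has 3 vowels. The stems with 3 vowels (hedhotgeh → hedhotghovi, webtewol → webtewlovi) delete the last vowel and add -ovi.
So mumfoswal → mumfoswlovi.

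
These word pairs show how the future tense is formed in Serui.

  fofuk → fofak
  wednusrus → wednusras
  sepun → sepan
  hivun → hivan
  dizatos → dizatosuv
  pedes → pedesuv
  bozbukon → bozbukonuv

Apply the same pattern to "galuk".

galak

"galuk" has last vowel 'u'. The stems whose last vowel is 'u' (fofuk → fofak, wednusrus → wednusras, sepun → sepan) change the last vowel to 'a'.
So galuk → galak.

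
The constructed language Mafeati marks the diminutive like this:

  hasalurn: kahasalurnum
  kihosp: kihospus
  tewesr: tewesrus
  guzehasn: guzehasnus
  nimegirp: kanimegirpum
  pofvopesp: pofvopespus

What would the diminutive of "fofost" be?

fofostus

guzehasn and hasalurn both end in -n yet inflect differently (guzehasnus, kahasalurnum), so the final letter is not what conditions the rule; the second-to-last letter is.
"fofost" has second-to-last letter 's'. The stems whose second-to-last letter is 's' (tewesr → tewesrus, pofvopesp → pofvopespus, guzehasn → guzehasnus) add -us.
So fofost → fofostus.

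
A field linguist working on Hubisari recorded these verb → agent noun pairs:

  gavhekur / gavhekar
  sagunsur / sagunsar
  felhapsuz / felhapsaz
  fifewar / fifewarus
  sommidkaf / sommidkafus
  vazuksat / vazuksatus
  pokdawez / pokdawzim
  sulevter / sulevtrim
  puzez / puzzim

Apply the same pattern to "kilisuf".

gavhekur and fifewar both end in -r yet inflect differently (gavhekar, fifewarus), so the final letter is not what conditions the rule; the last vowel is.
"kilisuf" has last vowel 'u'. The stems whose last vowel is 'u' (gavhekur → gavhekar, sagunsur → sagunsar, felhapsuz → felhapsaz) change the last vowel to 'a'.
The other patterns: stems whose last vowel is 'a' add -us; stems whose last vowel is 'e' delete the last vowel and add -im.
So kilisuf → kilisaf.

kilisaf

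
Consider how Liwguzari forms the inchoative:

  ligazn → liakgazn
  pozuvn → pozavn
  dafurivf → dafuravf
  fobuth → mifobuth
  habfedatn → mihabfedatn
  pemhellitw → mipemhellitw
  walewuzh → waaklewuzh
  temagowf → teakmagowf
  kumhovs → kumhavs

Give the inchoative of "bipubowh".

biakpubowh

"bipubowh" has second-to-last letter 'w'. The one such stem in the data (temagowf → teakmagowf) inserts -ak- after the first vowel (as do ligazn, walewuzh), so the same rule applies.
So bipubowh → biakpubowh.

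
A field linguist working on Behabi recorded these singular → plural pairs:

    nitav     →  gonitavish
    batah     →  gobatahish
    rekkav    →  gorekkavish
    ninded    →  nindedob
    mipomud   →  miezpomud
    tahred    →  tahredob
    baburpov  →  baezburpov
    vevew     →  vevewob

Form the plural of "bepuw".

beezpuw

baburpov and nitav both end in -v yet inflect differently (baezburpov, gonitavish), so the final letter is not what conditions the rule; the last vowel is.
"bepuw" has last vowel 'u'. The one such stem in the data (mipomud → miezpomud) inserts -ez- after the first vowel (as does baburpov), so the same rule applies.
The other patterns: stems whose last vowel is 'a' add go- … -ish around the stem; stems whose last vowel is 'e' add -ob.
So bepuw → beezpuw.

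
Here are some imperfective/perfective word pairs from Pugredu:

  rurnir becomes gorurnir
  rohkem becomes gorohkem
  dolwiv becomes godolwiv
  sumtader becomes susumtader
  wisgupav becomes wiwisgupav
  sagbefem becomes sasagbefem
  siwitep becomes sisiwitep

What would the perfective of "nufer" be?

gonufer

rurnir and sumtader both end in -r yet inflect differently (gorurnir, susumtader), so the final letter is not what conditions the rule; the number of vowels is.
"nufer" has 2 vowels. The stems with 2 vowels (rurnir → gorurnir, rohkem → gorohkem, dolwiv → godolwiv) add the prefix go-.
So nufer → gonufer.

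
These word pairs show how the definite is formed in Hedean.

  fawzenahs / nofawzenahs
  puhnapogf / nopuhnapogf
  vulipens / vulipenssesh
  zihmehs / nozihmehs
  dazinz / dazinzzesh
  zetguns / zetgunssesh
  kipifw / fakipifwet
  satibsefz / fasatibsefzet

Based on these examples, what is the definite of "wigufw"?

fawigufwet

dazinz and satibsefz both end in -z yet inflect differently (dazinzzesh, fasatibsefzet), so the final letter is not what conditions the rule; the second-to-last letter is.
"wigufw" has second-to-last letter 'f'. The stems whose second-to-last letter is 'f' (satibsefz → fasatibsefzet, kipifw → fakipifwet) add fa- … -et around the stem.
So wigufw → fawigufwet.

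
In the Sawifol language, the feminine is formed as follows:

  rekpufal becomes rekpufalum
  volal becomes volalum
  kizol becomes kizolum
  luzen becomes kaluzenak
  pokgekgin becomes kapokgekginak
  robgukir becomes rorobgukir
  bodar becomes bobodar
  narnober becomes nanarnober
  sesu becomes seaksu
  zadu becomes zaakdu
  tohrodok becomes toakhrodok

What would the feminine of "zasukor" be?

zazasukor

pokgekgin and robgukir both have last vowel 'i' yet inflect differently (kapokgekginak, rorobgukir), so the last vowel is not what conditions the rule; the final letter is.
"zasukor" ends in -r. The stems ending in -r (robgukir → rorobgukir, bodar → bobodar, narnober → nanarnober) repeat the first consonant+vowel as a prefix.
So zasukor → zazasukor.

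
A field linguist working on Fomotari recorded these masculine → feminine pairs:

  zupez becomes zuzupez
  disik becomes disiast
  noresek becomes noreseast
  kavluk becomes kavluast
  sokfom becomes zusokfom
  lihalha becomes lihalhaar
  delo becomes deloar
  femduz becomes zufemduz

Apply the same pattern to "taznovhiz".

noresek and zupez both have last vowel 'e' yet inflect differently (noreseast, zuzupez), so the last vowel is not what conditions the rule; the final letter is.
"taznovhiz" ends in -z. The stems ending in -z (zupez → zuzupez, femduz → zufemduz) add the prefix zu-.
The other patterns: stems ending in -a or -o add -ar; stems ending in -k drop the final letter and add -ast.
So taznovhiz → zutaznovhiz.

zutaznovhiz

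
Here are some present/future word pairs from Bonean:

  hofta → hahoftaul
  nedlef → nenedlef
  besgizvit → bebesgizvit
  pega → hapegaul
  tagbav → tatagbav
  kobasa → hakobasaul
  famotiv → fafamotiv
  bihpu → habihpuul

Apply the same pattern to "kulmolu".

"kulmolu" ends in a vowel. The stems ending in a vowel (pega → hapegaul, bihpu → habihpuul, kobasa → hakobasaul) add ha- … -ul around the stem.
The other pattern: stems ending in a consonant repeat the first consonant+vowel as a prefix.
So kulmolu → hakulmoluul.

hakulmoluul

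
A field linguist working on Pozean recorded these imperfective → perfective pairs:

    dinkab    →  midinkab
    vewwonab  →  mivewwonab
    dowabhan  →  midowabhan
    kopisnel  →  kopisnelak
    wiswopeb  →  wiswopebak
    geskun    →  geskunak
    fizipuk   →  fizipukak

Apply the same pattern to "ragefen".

dinkab and wiswopeb both end in -b yet inflect differently (midinkab, wiswopebak), so the final letter is not what conditions the rule; the last vowel is.
"ragefen" has last vowel 'e'. The stems whose last vowel is 'e' (kopisnel → kopisnelak, wiswopeb → wiswopebak) add -ak.
The other pattern: stems whose last vowel is 'a' add the prefix mi-.
So ragefen → ragefenak.

ragefenak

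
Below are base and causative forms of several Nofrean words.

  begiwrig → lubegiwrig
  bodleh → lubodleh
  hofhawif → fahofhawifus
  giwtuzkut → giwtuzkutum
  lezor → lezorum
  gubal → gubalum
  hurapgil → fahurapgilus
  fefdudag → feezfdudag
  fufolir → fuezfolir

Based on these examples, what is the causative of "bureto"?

"bureto" begins with b-. The stems beginning with b- (begiwrig → lubegiwrig, bodleh → lubodleh) add the prefix lu-.
So bureto → lubureto.

lubureto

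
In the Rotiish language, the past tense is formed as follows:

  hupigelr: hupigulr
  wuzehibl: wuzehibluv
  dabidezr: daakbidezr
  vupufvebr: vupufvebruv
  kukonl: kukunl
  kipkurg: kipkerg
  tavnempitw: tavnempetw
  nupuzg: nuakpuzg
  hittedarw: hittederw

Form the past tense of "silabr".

dabidezr and hupigelr both end in -r yet inflect differently (daakbidezr, hupigulr), so the final letter is not what conditions the rule; the second-to-last letter is.
"silabr" has second-to-last letter 'b'. The stems whose second-to-last letter is 'b' (vupufvebr → vupufvebruv, wuzehibl → wuzehibluv) add -uv.
So silabr → silabruv.

silabruv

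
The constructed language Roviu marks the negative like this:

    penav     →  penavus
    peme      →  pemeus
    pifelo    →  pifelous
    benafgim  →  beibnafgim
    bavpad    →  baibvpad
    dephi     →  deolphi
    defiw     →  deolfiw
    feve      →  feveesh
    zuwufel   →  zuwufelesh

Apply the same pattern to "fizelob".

fizelobesh

peme and feve both end in -e yet inflect differently (pemeus, feveesh), so the final letter is not what conditions the rule; the first letter is.
"fizelob" begins with f-. The one such stem in the data (feve → feveesh) adds -esh, so the same rule applies.
So fizelob → fizelobesh.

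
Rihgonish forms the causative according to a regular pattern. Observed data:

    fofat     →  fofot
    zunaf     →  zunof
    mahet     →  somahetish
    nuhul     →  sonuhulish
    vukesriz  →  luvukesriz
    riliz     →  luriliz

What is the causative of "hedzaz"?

hedzoz

"hedzaz" has last vowel 'a'. The stems whose last vowel is 'a' (fofat → fofot, zunaf → zunof) change the last vowel to 'o'.
So hedzaz → hedzoz.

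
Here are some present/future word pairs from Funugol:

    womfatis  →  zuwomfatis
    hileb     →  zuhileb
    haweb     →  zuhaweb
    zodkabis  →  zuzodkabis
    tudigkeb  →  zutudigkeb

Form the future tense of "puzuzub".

Every pair shown (womfatis → zuwomfatis, hileb → zuhileb, haweb → zuhaweb, …) follows the same rule: add the prefix zu-.
So puzuzub → zupuzuzub.

zupuzuzub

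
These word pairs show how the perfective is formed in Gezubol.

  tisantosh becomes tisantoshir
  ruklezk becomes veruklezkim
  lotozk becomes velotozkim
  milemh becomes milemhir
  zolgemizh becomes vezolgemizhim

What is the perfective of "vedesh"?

zolgemizh and tisantosh both end in -h yet inflect differently (vezolgemizhim, tisantoshir), so the final letter is not what conditions the rule; the second-to-last letter is.
"vedesh" has second-to-last letter 's'. The one such stem in the data (tisantosh → tisantoshir) adds -ir, so the same rule applies.
So vedesh → vedeshir.

vedeshir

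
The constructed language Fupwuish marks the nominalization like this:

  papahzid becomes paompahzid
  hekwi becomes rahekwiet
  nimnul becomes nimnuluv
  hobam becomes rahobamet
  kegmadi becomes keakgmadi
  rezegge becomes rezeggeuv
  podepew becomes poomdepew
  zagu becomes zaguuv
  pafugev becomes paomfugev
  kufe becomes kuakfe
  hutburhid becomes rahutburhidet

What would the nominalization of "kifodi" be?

kegmadi and hekwi both end in -i yet inflect differently (keakgmadi, rahekwiet), so the final letter is not what conditions the rule; the first letter is.
"kifodi" begins with k-. The stems beginning with k- (kufe → kuakfe, kegmadi → keakgmadi) insert -ak- after the first vowel.
So kifodi → kiakfodi.

kiakfodi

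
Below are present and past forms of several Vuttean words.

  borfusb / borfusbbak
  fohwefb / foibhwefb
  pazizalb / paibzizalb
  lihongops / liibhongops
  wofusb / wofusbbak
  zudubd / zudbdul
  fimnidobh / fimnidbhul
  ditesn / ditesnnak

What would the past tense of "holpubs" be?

wofusb and fohwefb both end in -b yet inflect differently (wofusbbak, foibhwefb), so the final letter is not what conditions the rule; the second-to-last letter is.
"holpubs" has second-to-last letter 'b'. The stems whose second-to-last letter is 'b' (fimnidobh → fimnidbhul, zudubd → zudbdul) delete the last vowel and add -ul.
So holpubs → holpbsul.

holpbsul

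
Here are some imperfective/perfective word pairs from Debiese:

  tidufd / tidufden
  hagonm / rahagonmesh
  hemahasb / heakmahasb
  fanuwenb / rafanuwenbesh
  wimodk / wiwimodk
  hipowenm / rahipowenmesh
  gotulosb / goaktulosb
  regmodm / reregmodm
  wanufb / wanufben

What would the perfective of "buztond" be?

regmodm and hipowenm both end in -m yet inflect differently (reregmodm, rahipowenmesh), so the final letter is not what conditions the rule; the second-to-last letter is.
"buztond" has second-to-last letter 'n'. The stems whose second-to-last letter is 'n' (fanuwenb → rafanuwenbesh, hipowenm → rahipowenmesh, hagonm → rahagonmesh) add ra- … -esh around the stem.
So buztond → rabuztondesh.

rabuztondesh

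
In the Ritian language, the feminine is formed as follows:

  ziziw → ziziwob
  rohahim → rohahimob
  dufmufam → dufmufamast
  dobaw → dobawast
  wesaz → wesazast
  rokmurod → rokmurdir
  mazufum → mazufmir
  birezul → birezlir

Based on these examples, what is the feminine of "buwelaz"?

rohahim and dufmufam both end in -m yet inflect differently (rohahimob, dufmufamast), so the final letter is not what conditions the rule; the last vowel is.
"buwelaz" has last vowel 'a'. The stems whose last vowel is 'a' (dufmufam → dufmufamast, dobaw → dobawast, wesaz → wesazast) add -ast.
The other patterns: stems whose last vowel is 'i' add -ob; stems whose last vowel is 'o' or 'u' delete the last vowel and add -ir.
So buwelaz → buwelazast.

buwelazast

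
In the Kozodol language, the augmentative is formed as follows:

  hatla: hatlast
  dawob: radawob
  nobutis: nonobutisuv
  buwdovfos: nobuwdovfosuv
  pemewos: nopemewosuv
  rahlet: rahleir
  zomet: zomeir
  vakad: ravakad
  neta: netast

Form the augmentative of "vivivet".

viviveir

"vivivet" ends in -t. The stems ending in -t (zomet → zomeir, rahlet → rahleir) drop the final letter and add -ir.
So vivivet → viviveir.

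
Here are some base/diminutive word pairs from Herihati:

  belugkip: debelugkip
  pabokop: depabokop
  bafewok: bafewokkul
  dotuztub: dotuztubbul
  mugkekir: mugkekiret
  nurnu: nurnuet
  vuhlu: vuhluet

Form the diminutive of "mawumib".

pabokop and bafewok both have last vowel 'o' yet inflect differently (depabokop, bafewokkul), so the last vowel is not what conditions the rule; the final letter is.
"mawumib" ends in -b. The one such stem in the data (dotuztub → dotuztubbul) doubles the final consonant and adds -ul (as does bafewok), so the same rule applies.
The other patterns: stems ending in -p add the prefix de-; stems ending in -r or -u add -et.
So mawumib → mawumibbul.

mawumibbul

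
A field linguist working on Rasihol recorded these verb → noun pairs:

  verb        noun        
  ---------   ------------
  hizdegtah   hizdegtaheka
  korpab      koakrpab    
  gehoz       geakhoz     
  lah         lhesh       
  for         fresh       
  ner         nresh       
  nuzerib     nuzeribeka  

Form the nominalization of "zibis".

ziakbis

lah and hizdegtah both end in -h yet inflect differently (lhesh, hizdegtaheka), so the final letter is not what conditions the rule; the number of vowels is.
"zibis" has 2 vowels. The stems with 2 vowels (korpab → koakrpab, gehoz → geakhoz) insert -ak- after the first vowel.
The other patterns: stems with 1 vowel delete the last vowel and add -esh; stems with 3 vowels add -eka.
So zibis → ziakbis.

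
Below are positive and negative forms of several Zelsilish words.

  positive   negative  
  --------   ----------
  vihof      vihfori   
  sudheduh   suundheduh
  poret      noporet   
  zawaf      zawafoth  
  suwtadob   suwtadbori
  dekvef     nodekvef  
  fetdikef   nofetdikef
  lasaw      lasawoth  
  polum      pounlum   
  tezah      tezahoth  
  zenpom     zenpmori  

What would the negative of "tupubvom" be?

zawaf and vihof both end in -f yet inflect differently (zawafoth, vihfori), so the final letter is not what conditions the rule; the last vowel is.
"tupubvom" has last vowel 'o'. The stems whose last vowel is 'o' (vihof → vihfori, zenpom → zenpmori, suwtadob → suwtadbori) delete the last vowel and add -ori.
So tupubvom → tupubvmori.

tupubvmori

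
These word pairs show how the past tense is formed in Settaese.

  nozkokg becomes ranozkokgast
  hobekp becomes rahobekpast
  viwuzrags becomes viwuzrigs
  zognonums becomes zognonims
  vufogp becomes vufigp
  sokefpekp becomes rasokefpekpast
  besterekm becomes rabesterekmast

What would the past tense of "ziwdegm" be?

hobekp and vufogp both end in -p yet inflect differently (rahobekpast, vufigp), so the final letter is not what conditions the rule; the second-to-last letter is.
"ziwdegm" has second-to-last letter 'g'. The stems whose second-to-last letter is 'g' (viwuzrags → viwuzrigs, vufogp → vufigp) change the last vowel to 'i'.
The other pattern: stems whose second-to-last letter is 'k' add ra- … -ast around the stem.
So ziwdegm → ziwdigm.

ziwdigm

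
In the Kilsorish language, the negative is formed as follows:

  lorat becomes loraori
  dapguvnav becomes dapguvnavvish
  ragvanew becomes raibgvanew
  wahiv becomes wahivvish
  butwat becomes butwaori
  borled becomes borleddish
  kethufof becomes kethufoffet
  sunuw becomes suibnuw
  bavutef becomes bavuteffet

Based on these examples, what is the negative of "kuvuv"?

kuvuvvish

bavutef and ragvanew both have last vowel 'e' yet inflect differently (bavuteffet, raibgvanew), so the last vowel is not what conditions the rule; the final letter is.
"kuvuv" ends in -v. The stems ending in -v (dapguvnav → dapguvnavvish, wahiv → wahivvish) double the final consonant and add -ish.
So kuvuv → kuvuvvish.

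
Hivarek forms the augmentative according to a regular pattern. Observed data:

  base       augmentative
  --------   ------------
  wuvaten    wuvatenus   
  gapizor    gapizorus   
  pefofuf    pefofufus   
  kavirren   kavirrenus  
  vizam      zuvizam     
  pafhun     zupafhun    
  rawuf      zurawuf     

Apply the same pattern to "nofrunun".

nofrununus

wuvaten and pafhun both end in -n yet inflect differently (wuvatenus, zupafhun), so the final letter is not what conditions the rule; the number of vowels is.
"nofrunun" has 3 vowels. The stems with 3 vowels (wuvaten → wuvatenus, gapizor → gapizorus, pefofuf → pefofufus) add -us.
So nofrunun → nofrununus.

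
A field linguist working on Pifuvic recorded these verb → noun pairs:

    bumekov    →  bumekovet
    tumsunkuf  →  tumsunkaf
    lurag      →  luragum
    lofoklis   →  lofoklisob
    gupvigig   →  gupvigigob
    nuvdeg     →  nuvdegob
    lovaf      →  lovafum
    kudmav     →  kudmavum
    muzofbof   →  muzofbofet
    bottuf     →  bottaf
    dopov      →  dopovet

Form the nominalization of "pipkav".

pipkavum

"pipkav" has last vowel 'a'. The stems whose last vowel is 'a' (kudmav → kudmavum, lurag → luragum, lovaf → lovafum) add -um.
So pipkav → pipkavum.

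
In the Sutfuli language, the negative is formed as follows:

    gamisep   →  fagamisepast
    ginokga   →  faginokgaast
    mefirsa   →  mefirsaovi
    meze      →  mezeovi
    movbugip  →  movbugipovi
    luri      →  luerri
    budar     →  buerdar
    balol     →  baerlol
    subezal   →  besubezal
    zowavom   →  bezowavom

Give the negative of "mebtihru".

mebtihruovi

"mebtihru" begins with m-. The stems beginning with m- (mefirsa → mefirsaovi, meze → mezeovi, movbugip → movbugipovi) add -ovi.
So mebtihru → mebtihruovi.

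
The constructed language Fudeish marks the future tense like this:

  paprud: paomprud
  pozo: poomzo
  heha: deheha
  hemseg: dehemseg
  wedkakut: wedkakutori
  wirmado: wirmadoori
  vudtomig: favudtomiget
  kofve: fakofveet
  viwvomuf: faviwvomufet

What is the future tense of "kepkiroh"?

"kepkiroh" begins with k-. The one such stem in the data (kofve → fakofveet) adds fa- … -et around the stem, so the same rule applies.
The other patterns: stems beginning with p- insert -om- after the first vowel; stems beginning with h- add the prefix de-; stems beginning with w- add -ori.
So kepkiroh → fakepkirohet.

fakepkirohet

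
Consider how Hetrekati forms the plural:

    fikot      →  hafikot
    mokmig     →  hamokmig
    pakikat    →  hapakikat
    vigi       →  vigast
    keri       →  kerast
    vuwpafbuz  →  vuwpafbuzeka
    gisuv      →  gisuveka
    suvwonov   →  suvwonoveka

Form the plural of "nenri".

nenrast

mokmig and vigi both have last vowel 'i' yet inflect differently (hamokmig, vigast), so the last vowel is not what conditions the rule; the final letter is.
"nenri" ends in -i. The stems ending in -i (vigi → vigast, keri → kerast) drop the final letter and add -ast.
So nenri → nenrast.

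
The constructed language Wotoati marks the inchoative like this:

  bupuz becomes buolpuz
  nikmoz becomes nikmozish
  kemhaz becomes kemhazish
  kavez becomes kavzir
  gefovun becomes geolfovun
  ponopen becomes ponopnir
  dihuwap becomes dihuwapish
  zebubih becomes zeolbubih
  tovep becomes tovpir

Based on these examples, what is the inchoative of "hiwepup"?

ponopen and gefovun both end in -n yet inflect differently (ponopnir, geolfovun), so the final letter is not what conditions the rule; the last vowel is.
"hiwepup" has last vowel 'u'. The stems whose last vowel is 'u' (gefovun → geolfovun, bupuz → buolpuz) insert -ol- after the first vowel.
The other patterns: stems whose last vowel is 'e' delete the last vowel and add -ir; stems whose last vowel is 'a' or 'o' add -ish.
So hiwepup → hiolwepup.

hiolwepup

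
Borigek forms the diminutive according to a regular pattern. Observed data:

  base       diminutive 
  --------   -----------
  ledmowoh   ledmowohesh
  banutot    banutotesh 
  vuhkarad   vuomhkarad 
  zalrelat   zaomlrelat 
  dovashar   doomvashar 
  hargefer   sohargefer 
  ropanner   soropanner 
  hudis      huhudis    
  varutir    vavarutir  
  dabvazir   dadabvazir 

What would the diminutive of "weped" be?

banutot and zalrelat both end in -t yet inflect differently (banutotesh, zaomlrelat), so the final letter is not what conditions the rule; the last vowel is.
"weped" has last vowel 'e'. The stems whose last vowel is 'e' (hargefer → sohargefer, ropanner → soropanner) add the prefix so-.
So weped → soweped.

soweped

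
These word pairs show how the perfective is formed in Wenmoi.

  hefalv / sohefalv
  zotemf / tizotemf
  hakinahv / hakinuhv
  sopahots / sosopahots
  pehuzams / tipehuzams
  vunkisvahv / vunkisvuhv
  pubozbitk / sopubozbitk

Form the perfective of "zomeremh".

pehuzams and sopahots both end in -s yet inflect differently (tipehuzams, sosopahots), so the final letter is not what conditions the rule; the second-to-last letter is.
"zomeremh" has second-to-last letter 'm'. The stems whose second-to-last letter is 'm' (zotemf → tizotemf, pehuzams → tipehuzams) add the prefix ti-.
The other patterns: stems whose second-to-last letter is 'h' change the last vowel to 'u'; stems whose second-to-last letter is 'l' or 't' add the prefix so-.
So zomeremh → tizomeremh.

tizomeremh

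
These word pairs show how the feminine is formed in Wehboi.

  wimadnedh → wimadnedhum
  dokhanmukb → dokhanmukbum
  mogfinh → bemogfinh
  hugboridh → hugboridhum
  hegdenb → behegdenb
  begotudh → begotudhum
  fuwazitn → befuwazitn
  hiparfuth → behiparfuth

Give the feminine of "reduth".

bereduth

hiparfuth and begotudh both end in -h yet inflect differently (behiparfuth, begotudhum), so the final letter is not what conditions the rule; the second-to-last letter is.
"reduth" has second-to-last letter 't'. The stems whose second-to-last letter is 't' (hiparfuth → behiparfuth, fuwazitn → befuwazitn) add the prefix be-.
The other pattern: stems whose second-to-last letter is 'd' or 'k' add -um.
So reduth → bereduth.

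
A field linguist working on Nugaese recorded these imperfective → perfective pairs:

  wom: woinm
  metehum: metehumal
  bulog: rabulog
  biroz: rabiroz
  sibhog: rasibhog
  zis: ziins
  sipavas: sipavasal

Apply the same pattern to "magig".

zis and sipavas both end in -s yet inflect differently (ziins, sipavasal), so the final letter is not what conditions the rule; the number of vowels is.
"magig" has 2 vowels. The stems with 2 vowels (biroz → rabiroz, sibhog → rasibhog, bulog → rabulog) add the prefix ra-.
The other patterns: stems with 1 vowel insert -in- after the first vowel; stems with 3 vowels add -al.
So magig → ramagig.

ramagig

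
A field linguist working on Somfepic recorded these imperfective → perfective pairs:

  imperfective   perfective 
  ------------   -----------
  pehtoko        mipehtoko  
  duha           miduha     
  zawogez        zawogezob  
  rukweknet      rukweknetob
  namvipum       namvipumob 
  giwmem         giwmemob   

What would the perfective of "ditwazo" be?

miditwazo

pehtoko and zawogez both have 3 vowels yet inflect differently (mipehtoko, zawogezob), so the number of vowels is not what conditions the rule; whether the stem ends in a vowel or a consonant is.
"ditwazo" ends in a vowel. The stems ending in a vowel (pehtoko → mipehtoko, duha → miduha) add the prefix mi-.
So ditwazo → miditwazo.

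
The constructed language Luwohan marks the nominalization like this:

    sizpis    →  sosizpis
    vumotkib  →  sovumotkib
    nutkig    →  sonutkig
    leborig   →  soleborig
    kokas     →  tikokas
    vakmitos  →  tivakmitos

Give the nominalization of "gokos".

"gokos" has last vowel 'o'. The one such stem in the data (vakmitos → tivakmitos) adds the prefix ti-, so the same rule applies.
So gokos → tigokos.

tigokos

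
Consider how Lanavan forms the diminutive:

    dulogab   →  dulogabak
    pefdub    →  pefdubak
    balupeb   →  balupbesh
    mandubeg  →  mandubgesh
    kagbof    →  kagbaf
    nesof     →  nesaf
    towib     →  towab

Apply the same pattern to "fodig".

fodag

dulogab and balupeb both end in -b yet inflect differently (dulogabak, balupbesh), so the final letter is not what conditions the rule; the last vowel is.
"fodig" has last vowel 'i'. The one such stem in the data (towib → towab) changes the last vowel to 'a' (as do kagbof, nesof), so the same rule applies.
The other patterns: stems whose last vowel is 'a' or 'u' add -ak; stems whose last vowel is 'e' delete the last vowel and add -esh.
So fodig → fodag.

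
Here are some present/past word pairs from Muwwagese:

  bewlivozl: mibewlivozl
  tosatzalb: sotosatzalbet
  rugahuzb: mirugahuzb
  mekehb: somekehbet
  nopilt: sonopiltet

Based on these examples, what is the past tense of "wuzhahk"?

rugahuzb and tosatzalb both end in -b yet inflect differently (mirugahuzb, sotosatzalbet), so the final letter is not what conditions the rule; the second-to-last letter is.
"wuzhahk" has second-to-last letter 'h'. The one such stem in the data (mekehb → somekehbet) adds so- … -et around the stem, so the same rule applies.
The other pattern: stems whose second-to-last letter is 'z' add the prefix mi-.
So wuzhahk → sowuzhahket.

sowuzhahket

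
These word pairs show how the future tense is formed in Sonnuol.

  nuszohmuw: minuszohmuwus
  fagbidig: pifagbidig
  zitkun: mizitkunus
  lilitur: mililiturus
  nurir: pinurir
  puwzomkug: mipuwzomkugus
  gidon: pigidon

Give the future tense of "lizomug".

"lizomug" has last vowel 'u'. The stems whose last vowel is 'u' (lilitur → mililiturus, puwzomkug → mipuwzomkugus, nuszohmuw → minuszohmuwus) add mi- … -us around the stem.
The other pattern: stems whose last vowel is 'i' or 'o' add the prefix pi-.
So lizomug → milizomugus.

milizomugus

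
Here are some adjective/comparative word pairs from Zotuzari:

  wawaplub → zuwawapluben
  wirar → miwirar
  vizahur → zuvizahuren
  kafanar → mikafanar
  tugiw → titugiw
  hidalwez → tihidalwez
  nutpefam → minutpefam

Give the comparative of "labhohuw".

zulabhohuwen

"labhohuw" has last vowel 'u'. The stems whose last vowel is 'u' (vizahur → zuvizahuren, wawaplub → zuwawapluben) add zu- … -en around the stem.
So labhohuw → zulabhohuwen.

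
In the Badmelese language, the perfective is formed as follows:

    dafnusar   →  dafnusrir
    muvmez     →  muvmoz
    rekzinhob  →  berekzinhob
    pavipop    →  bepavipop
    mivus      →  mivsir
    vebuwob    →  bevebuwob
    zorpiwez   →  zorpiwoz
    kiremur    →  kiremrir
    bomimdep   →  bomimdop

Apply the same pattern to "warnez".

pavipop and bomimdep both end in -p yet inflect differently (bepavipop, bomimdop), so the final letter is not what conditions the rule; the last vowel is.
"warnez" has last vowel 'e'. The stems whose last vowel is 'e' (zorpiwez → zorpiwoz, muvmez → muvmoz, bomimdep → bomimdop) change the last vowel to 'o'.
So warnez → warnoz.

warnoz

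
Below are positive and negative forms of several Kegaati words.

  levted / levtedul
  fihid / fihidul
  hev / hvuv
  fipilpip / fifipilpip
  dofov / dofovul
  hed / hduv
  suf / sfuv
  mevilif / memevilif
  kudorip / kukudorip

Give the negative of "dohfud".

dohfudul

hev and dofov both end in -v yet inflect differently (hvuv, dofovul), so the final letter is not what conditions the rule; the number of vowels is.
"dohfud" has 2 vowels. The stems with 2 vowels (dofov → dofovul, levted → levtedul, fihid → fihidul) add -ul.
The other patterns: stems with 1 vowel delete the last vowel and add -uv; stems with 3 vowels repeat the first consonant+vowel as a prefix.
So dohfud → dohfudul.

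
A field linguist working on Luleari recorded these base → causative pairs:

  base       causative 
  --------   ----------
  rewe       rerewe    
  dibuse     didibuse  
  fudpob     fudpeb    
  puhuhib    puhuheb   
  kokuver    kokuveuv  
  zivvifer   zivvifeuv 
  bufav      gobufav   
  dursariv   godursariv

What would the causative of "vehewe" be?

"vehewe" ends in -e. The stems ending in -e (rewe → rerewe, dibuse → didibuse) repeat the first consonant+vowel as a prefix.
So vehewe → vevehewe.

vevehewe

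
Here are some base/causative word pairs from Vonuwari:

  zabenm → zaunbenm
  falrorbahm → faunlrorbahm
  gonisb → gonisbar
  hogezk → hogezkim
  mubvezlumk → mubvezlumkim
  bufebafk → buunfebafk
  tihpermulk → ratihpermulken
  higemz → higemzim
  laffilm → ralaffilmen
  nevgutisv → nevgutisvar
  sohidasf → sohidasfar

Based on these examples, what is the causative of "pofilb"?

hogezk and tihpermulk both end in -k yet inflect differently (hogezkim, ratihpermulken), so the final letter is not what conditions the rule; the second-to-last letter is.
"pofilb" has second-to-last letter 'l'. The stems whose second-to-last letter is 'l' (laffilm → ralaffilmen, tihpermulk → ratihpermulken) add ra- … -en around the stem.
The other patterns: stems whose second-to-last letter is 'm' or 'z' add -im; stems whose second-to-last letter is 's' add -ar; stems whose second-to-last letter is 'f', 'h' or 'n' insert -un- after the first vowel.
So pofilb → rapofilben.

rapofilben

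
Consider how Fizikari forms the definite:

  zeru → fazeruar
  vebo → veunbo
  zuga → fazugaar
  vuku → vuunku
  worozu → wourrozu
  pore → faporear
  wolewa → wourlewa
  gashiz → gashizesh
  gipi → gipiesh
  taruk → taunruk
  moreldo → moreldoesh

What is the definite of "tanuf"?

taunnuf

"tanuf" begins with t-. The one such stem in the data (taruk → taunruk) inserts -un- after the first vowel (as do vuku, vebo), so the same rule applies.
The other patterns: stems beginning with g- or m- add -esh; stems beginning with w- insert -ur- after the first vowel; stems beginning with p- or z- add fa- … -ar around the stem.
So tanuf → taunnuf.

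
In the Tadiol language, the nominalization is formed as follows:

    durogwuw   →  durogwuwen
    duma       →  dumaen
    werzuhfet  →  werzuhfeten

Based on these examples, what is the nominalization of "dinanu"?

Every pair shown (durogwuw → durogwuwen, duma → dumaen, werzuhfet → werzuhfeten) follows the same rule: add -en.
So dinanu → dinanuen.

dinanuen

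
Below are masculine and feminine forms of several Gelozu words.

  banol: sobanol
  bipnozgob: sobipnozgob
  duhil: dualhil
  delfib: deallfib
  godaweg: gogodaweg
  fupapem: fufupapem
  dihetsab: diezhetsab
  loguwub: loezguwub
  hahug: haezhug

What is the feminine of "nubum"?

banol and duhil both end in -l yet inflect differently (sobanol, dualhil), so the final letter is not what conditions the rule; the last vowel is.
"nubum" has last vowel 'u'. The stems whose last vowel is 'u' (loguwub → loezguwub, hahug → haezhug) insert -ez- after the first vowel.
The other patterns: stems whose last vowel is 'o' add the prefix so-; stems whose last vowel is 'i' insert -al- after the first vowel; stems whose last vowel is 'e' repeat the first consonant+vowel as a prefix.
So nubum → nuezbum.

nuezbum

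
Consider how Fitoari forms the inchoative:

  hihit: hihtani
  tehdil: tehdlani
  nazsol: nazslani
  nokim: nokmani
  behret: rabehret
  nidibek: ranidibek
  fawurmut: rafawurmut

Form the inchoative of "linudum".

hihit and behret both end in -t yet inflect differently (hihtani, rabehret), so the final letter is not what conditions the rule; the last vowel is.
"linudum" has last vowel 'u'. The one such stem in the data (fawurmut → rafawurmut) adds the prefix ra-, so the same rule applies.
So linudum → ralinudum.

ralinudum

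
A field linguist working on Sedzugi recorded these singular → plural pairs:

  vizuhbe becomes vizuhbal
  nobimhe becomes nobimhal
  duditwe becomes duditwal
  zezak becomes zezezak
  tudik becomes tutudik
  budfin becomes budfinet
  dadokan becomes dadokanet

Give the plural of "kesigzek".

"kesigzek" ends in -k. The stems ending in -k (zezak → zezezak, tudik → tutudik) repeat the first consonant+vowel as a prefix.
The other patterns: stems ending in -e drop the final letter and add -al; stems ending in -n add -et.
So kesigzek → kekesigzek.

kekesigzek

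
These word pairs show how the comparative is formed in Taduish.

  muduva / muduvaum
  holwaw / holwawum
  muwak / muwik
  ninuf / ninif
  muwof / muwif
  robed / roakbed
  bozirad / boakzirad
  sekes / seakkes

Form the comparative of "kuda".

kudaum

muduva and muwak both have last vowel 'a' yet inflect differently (muduvaum, muwik), so the last vowel is not what conditions the rule; the final letter is.
"kuda" ends in -a. The one such stem in the data (muduva → muduvaum) adds -um, so the same rule applies.
The other patterns: stems ending in -f or -k change the last vowel to 'i'; stems ending in -d or -s insert -ak- after the first vowel.
So kuda → kudaum.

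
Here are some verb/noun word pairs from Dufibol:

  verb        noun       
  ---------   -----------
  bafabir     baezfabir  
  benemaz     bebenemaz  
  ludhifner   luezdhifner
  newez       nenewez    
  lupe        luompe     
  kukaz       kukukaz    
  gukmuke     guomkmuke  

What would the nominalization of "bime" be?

biomme

"bime" ends in -e. The stems ending in -e (gukmuke → guomkmuke, lupe → luompe) insert -om- after the first vowel.
So bime → biomme.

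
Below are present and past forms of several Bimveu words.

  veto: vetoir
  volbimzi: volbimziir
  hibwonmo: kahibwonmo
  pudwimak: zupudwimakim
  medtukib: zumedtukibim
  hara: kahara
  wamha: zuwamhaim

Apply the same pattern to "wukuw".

zuwukuwim

hibwonmo and veto both end in -o yet inflect differently (kahibwonmo, vetoir), so the final letter is not what conditions the rule; the first letter is.
"wukuw" begins with w-. The one such stem in the data (wamha → zuwamhaim) adds zu- … -im around the stem, so the same rule applies.
The other patterns: stems beginning with h- add the prefix ka-; stems beginning with v- add -ir.
So wukuw → zuwukuwim.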